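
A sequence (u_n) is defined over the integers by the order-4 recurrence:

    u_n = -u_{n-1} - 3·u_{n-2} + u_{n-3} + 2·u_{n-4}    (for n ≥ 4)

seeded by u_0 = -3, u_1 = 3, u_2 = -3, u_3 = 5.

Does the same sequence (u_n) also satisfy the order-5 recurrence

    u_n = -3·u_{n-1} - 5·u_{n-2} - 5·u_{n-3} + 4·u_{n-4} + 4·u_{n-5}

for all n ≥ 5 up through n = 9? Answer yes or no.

Terms u_0..u_9: -3, 3, -3, 5, 1, -13, 9, 41, -79, -61
n=5: candidate gives -13, actual u_5 = -13 ✓
n=6: candidate gives 9, actual u_6 = 9 ✓
n=7: candidate gives 41, actual u_7 = 41 ✓
n=8: candidate gives -79, actual u_8 = -79 ✓
n=9: candidate gives -61, actual u_9 = -61 ✓

yes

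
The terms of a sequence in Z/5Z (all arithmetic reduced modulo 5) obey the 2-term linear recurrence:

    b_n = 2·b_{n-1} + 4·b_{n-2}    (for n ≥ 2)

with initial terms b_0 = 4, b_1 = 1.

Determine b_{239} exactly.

b_2 = 2·1 + 4·4 = 3
b_3 = 2·3 + 4·1 = 0
b_4 = 2·0 + 4·3 = 2
b_5 = 2·2 + 4·0 = 4
b_6 = 2·4 + 4·2 = 1
(b_5, b_6) = (4, 1) = (b_0, b_1), so the sequence has period 5.
239 ≡ 4 (mod 5), hence b_239 = b_4 = 2.

2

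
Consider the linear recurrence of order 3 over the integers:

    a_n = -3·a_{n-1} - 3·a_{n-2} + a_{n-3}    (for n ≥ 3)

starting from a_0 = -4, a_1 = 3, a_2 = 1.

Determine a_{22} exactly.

a_3 = -3·1 + -3·3 + 1·-4 = -16
a_4 = -3·-16 + -3·1 + 1·3 = 48
a_5 = -3·48 + -3·-16 + 1·1 = -95
a_6 = -3·-95 + -3·48 + 1·-16 = 125
a_7 = -3·125 + -3·-95 + 1·48 = -42
a_8 = -3·-42 + -3·125 + 1·-95 = -344
a_9 = -3·-344 + -3·-42 + 1·125 = 1283
a_10 = -3·1283 + -3·-344 + 1·-42 = -2859
a_11 = -3·-2859 + -3·1283 + 1·-344 = 4384
a_12 = -3·4384 + -3·-2859 + 1·1283 = -3292
a_13 = -3·-3292 + -3·4384 + 1·-2859 = -6135
a_14 = -3·-6135 + -3·-3292 + 1·4384 = 32665
a_15 = -3·32665 + -3·-6135 + 1·-3292 = -82882
a_16 = -3·-82882 + -3·32665 + 1·-6135 = 144516
a_17 = -3·144516 + -3·-82882 + 1·32665 = -152237
a_18 = -3·-152237 + -3·144516 + 1·-82882 = -59719
a_19 = -3·-59719 + -3·-152237 + 1·144516 = 780384
a_20 = -3·780384 + -3·-59719 + 1·-152237 = -2314232
a_21 = -3·-2314232 + -3·780384 + 1·-59719 = 4541825
a_22 = -3·4541825 + -3·-2314232 + 1·780384 = -5902395

-5902395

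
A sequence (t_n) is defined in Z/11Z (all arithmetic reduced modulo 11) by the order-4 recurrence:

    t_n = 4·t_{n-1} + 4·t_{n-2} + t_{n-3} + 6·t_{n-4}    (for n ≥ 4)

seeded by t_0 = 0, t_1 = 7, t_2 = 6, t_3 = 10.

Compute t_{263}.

8

t_4 = 4·10 + 4·6 + 1·7 + 6·0 = 5
t_5 = 4·5 + 4·10 + 1·6 + 6·7 = 9
t_6 = 4·9 + 4·5 + 1·10 + 6·6 = 3
t_7 = 4·3 + 4·9 + 1·5 + 6·10 = 3
t_8 = 4·3 + 4·3 + 1·9 + 6·5 = 8
t_9 = 4·8 + 4·3 + 1·3 + 6·9 = 2
Continuing the recurrence:
  t_10 = 6;  t_11 = 3;  t_12 = 9;  t_13 = 0;  t_14 = 9;  t_15 = 8
  t_16 = 1;  t_17 = 1;  t_18 = 4;  t_19 = 3;  t_20 = 2;  t_21 = 8
  t_22 = 1;  t_23 = 1;  t_24 = 6;  t_25 = 0;  t_26 = 9;  t_27 = 4
  t_28 = 0;  t_29 = 3;  t_30 = 4;  t_31 = 8;  t_32 = 7;  t_33 = 5
  t_34 = 3;  t_35 = 10;  t_36 = 0;  t_37 = 7;  t_38 = 1;  t_39 = 4
  t_40 = 5;  t_41 = 2;  t_42 = 5;  t_43 = 2;  t_44 = 5;  t_45 = 1
  t_46 = 1;  t_47 = 3;  t_48 = 3;  t_49 = 9;  t_50 = 2;  t_51 = 10
  t_52 = 9;  t_53 = 0;  t_54 = 3;  t_55 = 4;  t_56 = 5;  t_57 = 6
  t_58 = 0;  t_59 = 9;  t_60 = 6;  t_61 = 8;  t_62 = 10;  t_63 = 0
  t_64 = 7;  t_65 = 9;  t_66 = 3;  t_67 = 0;  t_68 = 8;  t_69 = 1
  t_70 = 10;  t_71 = 8;  t_72 = 0;  t_73 = 4;  t_74 = 7;  t_75 = 4
  t_76 = 4;  t_77 = 8;  t_78 = 6;  t_79 = 7;  t_80 = 7;  t_81 = 0
  t_82 = 5;  t_83 = 3;  t_84 = 8;  t_85 = 5;  t_86 = 8;  t_87 = 1
  t_88 = 1;  t_89 = 2;  t_90 = 6;  t_91 = 6;  t_92 = 1;  t_93 = 2
  t_94 = 10;  t_95 = 8;  t_96 = 3;  t_97 = 0;  t_98 = 3;  t_99 = 8
  t_100 = 7;  t_101 = 8;  t_102 = 9;  t_103 = 2;  t_104 = 6;  t_105 = 1
  t_106 = 7;  t_107 = 6;  t_108 = 1;  t_109 = 8;  t_110 = 7;  t_111 = 9
  t_112 = 1;  t_113 = 7;  t_114 = 6;  t_115 = 8;  t_116 = 3;  t_117 = 4
  t_118 = 6;  t_119 = 3;  t_120 = 3;  t_121 = 10;  t_122 = 3;  t_123 = 7
  t_124 = 2;  t_125 = 0;  t_126 = 0;  t_127 = 0;  t_128 = 1;  t_129 = 4
  t_130 = 9;  t_131 = 9;  t_132 = 5;  t_133 = 1;  t_134 = 10;  t_135 = 4
  t_136 = 10;  t_137 = 6;  t_138 = 7;  t_139 = 9;  t_140 = 9;  t_141 = 5
  t_142 = 8;  t_143 = 5;  t_144 = 1;  t_145 = 7;  t_146 = 8;  t_147 = 3
  t_148 = 2;  t_149 = 4;  t_150 = 9;  t_151 = 6;  t_152 = 10;  t_153 = 9
  t_154 = 4;  t_155 = 10;  t_156 = 4;  t_157 = 4;  t_158 = 0;  t_159 = 3
  t_160 = 7;  t_161 = 9;  t_162 = 1;  t_163 = 10;  t_164 = 7;  t_165 = 2
  t_166 = 8;  t_167 = 8;  t_168 = 9;  t_169 = 0;  t_170 = 4;  t_171 = 7
  t_172 = 10;  t_173 = 6;  t_174 = 7;  t_175 = 5;  t_176 = 4;  t_177 = 2
  t_178 = 5;  t_179 = 7;  t_180 = 8;  t_181 = 0;  t_182 = 3;  t_183 = 7
  t_184 = 0;  t_185 = 9;  t_186 = 6;  t_187 = 3;  t_188 = 1;  t_189 = 10
  t_190 = 6;  t_191 = 6;  t_192 = 9;  t_193 = 5;  t_194 = 10;  t_195 = 6
  t_196 = 2;  t_197 = 6;  t_198 = 10;  t_199 = 3;  t_200 = 4;  t_201 = 8
  t_202 = 1;  t_203 = 3;  t_204 = 4;  t_205 = 0;  t_206 = 3;  t_207 = 1
  t_208 = 7;  t_209 = 2;  t_210 = 0;  t_211 = 10;  t_212 = 7;  t_213 = 3
  t_214 = 6;  t_215 = 4;  t_216 = 8;  t_217 = 6;  t_218 = 8;  t_219 = 0
  t_220 = 9;  t_221 = 3;  t_222 = 8;  t_223 = 9;  t_224 = 4;  t_225 = 1
  t_226 = 0;  t_227 = 7;  t_228 = 9;  t_229 = 4;  t_230 = 4;  t_231 = 6
  t_232 = 10;  t_233 = 4;  t_234 = 9;  t_235 = 10;  t_236 = 8;  t_237 = 6
  t_238 = 10;  t_239 = 0;  t_240 = 6;  t_241 = 4;  t_242 = 1;  t_243 = 4
  t_244 = 5;  t_245 = 6;  t_246 = 10;  t_247 = 5;  t_248 = 8;  t_249 = 10
  t_250 = 5;  t_251 = 10;  t_252 = 8;  t_253 = 5;  t_254 = 4;  t_255 = 5
  t_256 = 1;  t_257 = 3;  t_258 = 1;  t_259 = 3;  t_260 = 3;  t_261 = 10
t_262 = 4·10 + 4·3 + 1·3 + 6·1 = 6
t_263 = 4·6 + 4·10 + 1·3 + 6·3 = 8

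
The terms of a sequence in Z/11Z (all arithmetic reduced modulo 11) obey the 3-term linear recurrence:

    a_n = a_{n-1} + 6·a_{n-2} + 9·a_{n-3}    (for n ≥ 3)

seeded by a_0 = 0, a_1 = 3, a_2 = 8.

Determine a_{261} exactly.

0

a_3 = 1·8 + 6·3 + 9·0 = 4
a_4 = 1·4 + 6·8 + 9·3 = 2
a_5 = 1·2 + 6·4 + 9·8 = 10
a_6 = 1·10 + 6·2 + 9·4 = 3
a_7 = 1·3 + 6·10 + 9·2 = 4
a_8 = 1·4 + 6·3 + 9·10 = 2
Continuing the recurrence:
  a_9 = 9;  a_10 = 2;  a_11 = 8;  a_12 = 2;  a_13 = 2;  a_14 = 9
  a_15 = 6;  a_16 = 1;  a_17 = 8;  a_18 = 2;  a_19 = 4;  a_20 = 0
  a_21 = 9;  a_22 = 1;  a_23 = 0;  a_24 = 10;  a_25 = 8;  a_26 = 2
  a_27 = 8;  a_28 = 4;  a_29 = 4;  a_30 = 1;  a_31 = 6;  a_32 = 4
  a_33 = 5;  a_34 = 6;  a_35 = 6;  a_36 = 10;  a_37 = 1;  a_38 = 5
  a_39 = 2;  a_40 = 8;  a_41 = 10;  a_42 = 10;  a_43 = 10;  a_44 = 6
  a_45 = 2;  a_46 = 7;  a_47 = 7;  a_48 = 1;  a_49 = 7;  a_50 = 10
  a_51 = 6;  a_52 = 8;  a_53 = 2;  a_54 = 5;  a_55 = 1;  a_56 = 5
  a_57 = 1;  a_58 = 7;  a_59 = 3;  a_60 = 10;  a_61 = 3;  a_62 = 2
  a_63 = 0;  a_64 = 6;  a_65 = 2;  a_66 = 5;  a_67 = 5;  a_68 = 9
  a_69 = 7;  a_70 = 7;  a_71 = 9;  a_72 = 4;  a_73 = 0;  a_74 = 6
  a_75 = 9;  a_76 = 1;  a_77 = 10;  a_78 = 9;  a_79 = 1;  a_80 = 2
  a_81 = 1;  a_82 = 0;  a_83 = 2;  a_84 = 0;  a_85 = 1;  a_86 = 8
  a_87 = 3;  a_88 = 5;  a_89 = 7;  a_90 = 9;  a_91 = 8;  a_92 = 4
  a_93 = 1;  a_94 = 9;  a_95 = 7;  a_96 = 4;  a_97 = 6;  a_98 = 5
  a_99 = 0;  a_100 = 7;  a_101 = 8;  a_102 = 6;  a_103 = 7;  a_104 = 5
  a_105 = 2;  a_106 = 7;  a_107 = 9;  a_108 = 3;  a_109 = 10;  a_110 = 10
  a_111 = 9;  a_112 = 5;  a_113 = 6;  a_114 = 7;  a_115 = 0;  a_116 = 8
  a_117 = 5;  a_118 = 9;  a_119 = 1;  a_120 = 1;  a_121 = 0;  a_122 = 4
  a_123 = 2;  a_124 = 4;  a_125 = 8;  a_126 = 6;  a_127 = 2;  a_128 = 0
  a_129 = 0;  a_130 = 7;  a_131 = 7;  a_132 = 5;  a_133 = 0;  a_134 = 5
  a_135 = 6;  a_136 = 3;  a_137 = 7;  a_138 = 2;  a_139 = 5;  a_140 = 3
  a_141 = 7;  a_142 = 4;  a_143 = 7;  a_144 = 6;  a_145 = 7;  a_146 = 7
  a_147 = 4;  a_148 = 10;  a_149 = 9;  a_150 = 6;  a_151 = 7;  a_152 = 3
  a_153 = 0;  a_154 = 4;  a_155 = 9;  a_156 = 0;  a_157 = 2;  a_158 = 6
  a_159 = 7;  a_160 = 6;  a_161 = 3;  a_162 = 3;  a_163 = 9;  a_164 = 10
  a_165 = 3;  a_166 = 1;  a_167 = 10;  a_168 = 10;  a_169 = 2;  a_170 = 9
  a_171 = 1;  a_172 = 7;  a_173 = 6;  a_174 = 2;  a_175 = 2;  a_176 = 2
  a_177 = 10;  a_178 = 7;  a_179 = 8;  a_180 = 8;  a_181 = 9;  a_182 = 8
  a_183 = 2;  a_184 = 10;  a_185 = 6;  a_186 = 7;  a_187 = 1;  a_188 = 9
  a_189 = 1;  a_190 = 9;  a_191 = 8;  a_192 = 5;  a_193 = 2;  a_194 = 5
  a_195 = 7;  a_196 = 0;  a_197 = 10;  a_198 = 7;  a_199 = 1;  a_200 = 1
  a_201 = 4;  a_202 = 8;  a_203 = 8;  a_204 = 4;  a_205 = 3;  a_206 = 0
  a_207 = 10;  a_208 = 4;  a_209 = 9;  a_210 = 2;  a_211 = 4;  a_212 = 9
  a_213 = 7;  a_214 = 9;  a_215 = 0;  a_216 = 7;  a_217 = 0;  a_218 = 9
  a_219 = 6;  a_220 = 5;  a_221 = 1;  a_222 = 8;  a_223 = 4;  a_224 = 6
  a_225 = 3;  a_226 = 9;  a_227 = 4;  a_228 = 8;  a_229 = 3;  a_230 = 10
  a_231 = 1;  a_232 = 0;  a_233 = 8;  a_234 = 6;  a_235 = 10;  a_236 = 8
  a_237 = 1;  a_238 = 7;  a_239 = 8;  a_240 = 4;  a_241 = 5;  a_242 = 2
  a_243 = 2;  a_244 = 4;  a_245 = 1;  a_246 = 10;  a_247 = 8;  a_248 = 0
  a_249 = 6;  a_250 = 1;  a_251 = 4;  a_252 = 9;  a_253 = 9;  a_254 = 0
  a_255 = 3;  a_256 = 7;  a_257 = 3;  a_258 = 6;  a_259 = 10
a_260 = 1·10 + 6·6 + 9·3 = 7
a_261 = 1·7 + 6·10 + 9·6 = 0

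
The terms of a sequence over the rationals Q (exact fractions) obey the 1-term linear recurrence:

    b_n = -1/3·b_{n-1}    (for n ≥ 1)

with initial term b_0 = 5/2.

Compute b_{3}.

b_1 = -1/3·5/2 = -5/6
b_2 = -1/3·-5/6 = 5/18
b_3 = -1/3·5/18 = -5/54

-5/54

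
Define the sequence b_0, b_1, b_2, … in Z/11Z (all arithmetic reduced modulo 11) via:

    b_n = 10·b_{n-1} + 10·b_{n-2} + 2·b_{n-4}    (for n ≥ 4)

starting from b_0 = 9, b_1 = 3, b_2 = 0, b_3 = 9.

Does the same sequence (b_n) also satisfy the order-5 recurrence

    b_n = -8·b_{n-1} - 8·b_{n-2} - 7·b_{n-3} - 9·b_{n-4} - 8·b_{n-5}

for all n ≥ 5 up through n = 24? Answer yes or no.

yes

Terms b_0..b_24: 9, 3, 0, 9, 9, 10, 3, 5, 10, 5, 2, 3, 4, 3, 8, 6, 5, 6, 5, 1, 4, 7, 10, 7, 2
n=5: candidate gives 10, actual b_5 = 10 ✓
n=6: candidate gives 3, actual b_6 = 3 ✓
n=7: candidate gives 5, actual b_7 = 5 ✓
n=8: candidate gives 10, actual b_8 = 10 ✓
n=9: candidate gives 5, actual b_9 = 5 ✓
n=10: candidate gives 2, actual b_10 = 2 ✓
n=11: candidate gives 3, actual b_11 = 3 ✓
n=12: candidate gives 4, actual b_12 = 4 ✓
n=13: candidate gives 3, actual b_13 = 3 ✓
n=14: candidate gives 8, actual b_14 = 8 ✓
n=15: candidate gives 6, actual b_15 = 6 ✓
n=16: candidate gives 5, actual b_16 = 5 ✓
n=17: candidate gives 6, actual b_17 = 6 ✓
n=18: candidate gives 5, actual b_18 = 5 ✓
n=19: candidate gives 1, actual b_19 = 1 ✓
n=20: candidate gives 4, actual b_20 = 4 ✓
n=21: candidate gives 7, actual b_21 = 7 ✓
n=22: candidate gives 10, actual b_22 = 10 ✓
n=23: candidate gives 7, actual b_23 = 7 ✓
n=24: candidate gives 2, actual b_24 = 2 ✓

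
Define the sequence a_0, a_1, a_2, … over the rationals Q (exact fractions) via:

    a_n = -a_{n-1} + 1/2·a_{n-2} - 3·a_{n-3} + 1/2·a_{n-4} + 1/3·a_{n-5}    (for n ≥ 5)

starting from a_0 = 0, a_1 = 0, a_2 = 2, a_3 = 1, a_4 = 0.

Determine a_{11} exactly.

-2537/16

a_5 = -1·0 + 1/2·1 + -3·2 + 1/2·0 + 1/3·0 = -11/2
a_6 = -1·-11/2 + 1/2·0 + -3·1 + 1/2·2 + 1/3·0 = 7/2
a_7 = -1·7/2 + 1/2·-11/2 + -3·0 + 1/2·1 + 1/3·2 = -61/12
a_8 = -1·-61/12 + 1/2·7/2 + -3·-11/2 + 1/2·0 + 1/3·1 = 71/3
a_9 = -1·71/3 + 1/2·-61/12 + -3·7/2 + 1/2·-11/2 + 1/3·0 = -947/24
a_10 = -1·-947/24 + 1/2·71/3 + -3·-61/12 + 1/2·7/2 + 1/3·-11/2 = 1595/24
a_11 = -1·1595/24 + 1/2·-947/24 + -3·71/3 + 1/2·-61/12 + 1/3·7/2 = -2537/16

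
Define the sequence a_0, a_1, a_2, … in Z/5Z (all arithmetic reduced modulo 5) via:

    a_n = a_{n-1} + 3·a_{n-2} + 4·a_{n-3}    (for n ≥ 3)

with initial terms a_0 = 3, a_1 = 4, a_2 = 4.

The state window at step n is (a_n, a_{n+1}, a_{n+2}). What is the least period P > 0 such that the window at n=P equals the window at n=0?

24

n=0: window = (3, 4, 4)
n=1: window = (4, 4, 3)
n=2: window = (4, 3, 1)
n=3: window = (3, 1, 1)
n=4: window = (1, 1, 1)
n=5: window = (1, 1, 3)
n=6: window = (1, 3, 0)
n=7: window = (3, 0, 3)
n=8: window = (0, 3, 0)
n=9: window = (3, 0, 4)
n=10: window = (0, 4, 1)
n=11: window = (4, 1, 3)
n=12: window = (1, 3, 2)
n=13: window = (3, 2, 0)
n=14: window = (2, 0, 3)
n=15: window = (0, 3, 1)
n=16: window = (3, 1, 0)
n=17: window = (1, 0, 0)
n=18: window = (0, 0, 4)
n=19: window = (0, 4, 4)
n=20: window = (4, 4, 1)
n=21: window = (4, 1, 4)
n=22: window = (1, 4, 3)
n=23: window = (4, 3, 4)
n=24: window = (3, 4, 4)
window at n=24 equals window at n=0 → period = 24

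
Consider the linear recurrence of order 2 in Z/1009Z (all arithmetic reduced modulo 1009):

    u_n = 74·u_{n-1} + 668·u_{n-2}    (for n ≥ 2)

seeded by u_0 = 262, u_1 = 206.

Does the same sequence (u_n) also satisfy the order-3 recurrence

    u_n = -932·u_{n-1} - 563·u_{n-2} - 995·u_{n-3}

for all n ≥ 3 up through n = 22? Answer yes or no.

Terms u_0..u_22: 262, 206, 568, 38, 834, 326, 52, 645, 737, 69, 994, 586, 47, 407, 974, 892, 250, 884, 346, 626, 986, 758, 368
n=3: candidate gives 38, actual u_3 = 38 ✓
n=4: candidate gives 834, actual u_4 = 834 ✓
n=5: candidate gives 326, actual u_5 = 326 ✓
n=6: candidate gives 52, actual u_6 = 52 ✓
n=7: candidate gives 645, actual u_7 = 645 ✓
n=8: candidate gives 737, actual u_8 = 737 ✓
n=9: candidate gives 69, actual u_9 = 69 ✓
n=10: candidate gives 994, actual u_10 = 994 ✓
n=11: candidate gives 586, actual u_11 = 586 ✓
n=12: candidate gives 47, actual u_12 = 47 ✓
n=13: candidate gives 407, actual u_13 = 407 ✓
n=14: candidate gives 974, actual u_14 = 974 ✓
n=15: candidate gives 892, actual u_15 = 892 ✓
n=16: candidate gives 250, actual u_16 = 250 ✓
n=17: candidate gives 884, actual u_17 = 884 ✓
n=18: candidate gives 346, actual u_18 = 346 ✓
n=19: candidate gives 626, actual u_19 = 626 ✓
n=20: candidate gives 986, actual u_20 = 986 ✓
n=21: candidate gives 758, actual u_21 = 758 ✓
n=22: candidate gives 368, actual u_22 = 368 ✓

yes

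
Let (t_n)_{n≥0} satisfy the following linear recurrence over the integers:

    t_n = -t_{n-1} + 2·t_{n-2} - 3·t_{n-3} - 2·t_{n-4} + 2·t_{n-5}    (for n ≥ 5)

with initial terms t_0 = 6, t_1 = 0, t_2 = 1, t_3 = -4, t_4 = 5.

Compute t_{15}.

t_5 = -1·5 + 2·-4 + -3·1 + -2·0 + 2·6 = -4
t_6 = -1·-4 + 2·5 + -3·-4 + -2·1 + 2·0 = 24
t_7 = -1·24 + 2·-4 + -3·5 + -2·-4 + 2·1 = -37
t_8 = -1·-37 + 2·24 + -3·-4 + -2·5 + 2·-4 = 79
t_9 = -1·79 + 2·-37 + -3·24 + -2·-4 + 2·5 = -207
t_10 = -1·-207 + 2·79 + -3·-37 + -2·24 + 2·-4 = 420
t_11 = -1·420 + 2·-207 + -3·79 + -2·-37 + 2·24 = -949
t_12 = -1·-949 + 2·420 + -3·-207 + -2·79 + 2·-37 = 2178
t_13 = -1·2178 + 2·-949 + -3·420 + -2·-207 + 2·79 = -4764
t_14 = -1·-4764 + 2·2178 + -3·-949 + -2·420 + 2·-207 = 10713
t_15 = -1·10713 + 2·-4764 + -3·2178 + -2·-949 + 2·420 = -24037

-24037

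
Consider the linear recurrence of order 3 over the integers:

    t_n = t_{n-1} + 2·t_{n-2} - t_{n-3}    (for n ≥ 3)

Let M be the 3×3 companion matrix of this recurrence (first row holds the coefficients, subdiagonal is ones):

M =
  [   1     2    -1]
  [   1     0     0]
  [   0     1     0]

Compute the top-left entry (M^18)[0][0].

(M^18)[0][0] is the top entry after applying M 18 times to the unit state (1, 0, 0). Equivalently it is h_{20} for the auxiliary sequence (h_n) obeying the same recurrence with h_2 = 1 and h_i = 0 for 0 ≤ i < 2:
h_3 = 1·1 + 2·0 + -1·0 = 1
h_4 = 1·1 + 2·1 + -1·0 = 3
h_5 = 1·3 + 2·1 + -1·1 = 4
h_6 = 1·4 + 2·3 + -1·1 = 9
h_7 = 1·9 + 2·4 + -1·3 = 14
h_8 = 1·14 + 2·9 + -1·4 = 28
h_9 = 1·28 + 2·14 + -1·9 = 47
h_10 = 1·47 + 2·28 + -1·14 = 89
h_11 = 1·89 + 2·47 + -1·28 = 155
h_12 = 1·155 + 2·89 + -1·47 = 286
h_13 = 1·286 + 2·155 + -1·89 = 507
h_14 = 1·507 + 2·286 + -1·155 = 924
h_15 = 1·924 + 2·507 + -1·286 = 1652
h_16 = 1·1652 + 2·924 + -1·507 = 2993
h_17 = 1·2993 + 2·1652 + -1·924 = 5373
h_18 = 1·5373 + 2·2993 + -1·1652 = 9707
h_19 = 1·9707 + 2·5373 + -1·2993 = 17460
h_20 = 1·17460 + 2·9707 + -1·5373 = 31501

31501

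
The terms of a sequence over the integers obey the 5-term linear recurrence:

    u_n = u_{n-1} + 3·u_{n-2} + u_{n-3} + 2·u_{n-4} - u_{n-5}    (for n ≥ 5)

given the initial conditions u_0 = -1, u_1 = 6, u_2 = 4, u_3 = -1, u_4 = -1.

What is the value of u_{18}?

u_5 = 1·-1 + 3·-1 + 1·4 + 2·6 + -1·-1 = 13
u_6 = 1·13 + 3·-1 + 1·-1 + 2·4 + -1·6 = 11
u_7 = 1·11 + 3·13 + 1·-1 + 2·-1 + -1·4 = 43
u_8 = 1·43 + 3·11 + 1·13 + 2·-1 + -1·-1 = 88
u_9 = 1·88 + 3·43 + 1·11 + 2·13 + -1·-1 = 255
u_10 = 1·255 + 3·88 + 1·43 + 2·11 + -1·13 = 571
u_11 = 1·571 + 3·255 + 1·88 + 2·43 + -1·11 = 1499
u_12 = 1·1499 + 3·571 + 1·255 + 2·88 + -1·43 = 3600
u_13 = 1·3600 + 3·1499 + 1·571 + 2·255 + -1·88 = 9090
u_14 = 1·9090 + 3·3600 + 1·1499 + 2·571 + -1·255 = 22276
u_15 = 1·22276 + 3·9090 + 1·3600 + 2·1499 + -1·571 = 55573
u_16 = 1·55573 + 3·22276 + 1·9090 + 2·3600 + -1·1499 = 137192
u_17 = 1·137192 + 3·55573 + 1·22276 + 2·9090 + -1·3600 = 340767
u_18 = 1·340767 + 3·137192 + 1·55573 + 2·22276 + -1·9090 = 843378

843378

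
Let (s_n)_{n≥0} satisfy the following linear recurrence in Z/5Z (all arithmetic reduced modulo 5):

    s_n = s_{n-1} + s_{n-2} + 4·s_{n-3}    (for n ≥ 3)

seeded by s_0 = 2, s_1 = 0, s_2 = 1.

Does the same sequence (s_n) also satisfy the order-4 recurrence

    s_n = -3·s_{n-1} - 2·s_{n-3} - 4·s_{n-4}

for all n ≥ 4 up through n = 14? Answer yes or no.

yes

Terms s_0..s_14: 2, 0, 1, 4, 0, 3, 4, 2, 3, 1, 2, 0, 1, 4, 0
n=4: candidate gives 0, actual s_4 = 0 ✓
n=5: candidate gives 3, actual s_5 = 3 ✓
n=6: candidate gives 4, actual s_6 = 4 ✓
n=7: candidate gives 2, actual s_7 = 2 ✓
n=8: candidate gives 3, actual s_8 = 3 ✓
n=9: candidate gives 1, actual s_9 = 1 ✓
n=10: candidate gives 2, actual s_10 = 2 ✓
n=11: candidate gives 0, actual s_11 = 0 ✓
n=12: candidate gives 1, actual s_12 = 1 ✓
n=13: candidate gives 4, actual s_13 = 4 ✓
n=14: candidate gives 0, actual s_14 = 0 ✓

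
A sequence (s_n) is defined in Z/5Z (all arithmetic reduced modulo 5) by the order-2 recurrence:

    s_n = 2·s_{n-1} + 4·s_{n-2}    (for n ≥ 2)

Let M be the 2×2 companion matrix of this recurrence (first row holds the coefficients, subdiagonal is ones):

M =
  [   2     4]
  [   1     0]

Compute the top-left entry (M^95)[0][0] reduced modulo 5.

1

(M^95)[0][0] is the top entry after applying M 95 times to the unit state (1, 0). Equivalently it is h_{96} for the auxiliary sequence (h_n) obeying the same recurrence with h_1 = 1 and h_i = 0 for 0 ≤ i < 1:
h_2 = 2·1 + 4·0 = 2
h_3 = 2·2 + 4·1 = 3
h_4 = 2·3 + 4·2 = 4
h_5 = 2·4 + 4·3 = 0
h_6 = 2·0 + 4·4 = 1
(h_5, h_6) = (0, 1) = (h_0, h_1), so the sequence has period 5.
96 ≡ 1 (mod 5), hence h_96 = h_1 = 1.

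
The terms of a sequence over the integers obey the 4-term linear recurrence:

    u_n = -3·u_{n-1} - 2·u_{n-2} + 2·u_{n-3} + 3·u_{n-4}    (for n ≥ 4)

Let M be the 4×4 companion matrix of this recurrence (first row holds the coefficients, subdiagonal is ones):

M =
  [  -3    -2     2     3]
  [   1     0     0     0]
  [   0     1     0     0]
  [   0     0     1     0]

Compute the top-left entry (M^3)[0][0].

-13

(M^3)[0][0] is the top entry after applying M 3 times to the unit state (1, 0, 0, 0). Equivalently it is h_{6} for the auxiliary sequence (h_n) obeying the same recurrence with h_3 = 1 and h_i = 0 for 0 ≤ i < 3:
h_4 = -3·1 + -2·0 + 2·0 + 3·0 = -3
h_5 = -3·-3 + -2·1 + 2·0 + 3·0 = 7
h_6 = -3·7 + -2·-3 + 2·1 + 3·0 = -13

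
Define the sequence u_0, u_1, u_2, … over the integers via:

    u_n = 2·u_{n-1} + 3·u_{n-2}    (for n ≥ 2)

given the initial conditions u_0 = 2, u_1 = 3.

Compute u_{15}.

17936133

u_2 = 2·3 + 3·2 = 12
u_3 = 2·12 + 3·3 = 33
u_4 = 2·33 + 3·12 = 102
u_5 = 2·102 + 3·33 = 303
u_6 = 2·303 + 3·102 = 912
u_7 = 2·912 + 3·303 = 2733
u_8 = 2·2733 + 3·912 = 8202
u_9 = 2·8202 + 3·2733 = 24603
u_10 = 2·24603 + 3·8202 = 73812
u_11 = 2·73812 + 3·24603 = 221433
u_12 = 2·221433 + 3·73812 = 664302
u_13 = 2·664302 + 3·221433 = 1992903
u_14 = 2·1992903 + 3·664302 = 5978712
u_15 = 2·5978712 + 3·1992903 = 17936133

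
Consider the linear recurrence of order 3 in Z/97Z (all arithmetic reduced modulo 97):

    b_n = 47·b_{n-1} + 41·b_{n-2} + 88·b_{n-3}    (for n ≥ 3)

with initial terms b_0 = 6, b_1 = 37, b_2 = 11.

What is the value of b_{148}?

b_3 = 47·11 + 41·37 + 88·6 = 40
b_4 = 47·40 + 41·11 + 88·37 = 58
b_5 = 47·58 + 41·40 + 88·11 = 96
b_6 = 47·96 + 41·58 + 88·40 = 31
b_7 = 47·31 + 41·96 + 88·58 = 21
b_8 = 47·21 + 41·31 + 88·96 = 36
Continuing the recurrence:
  b_9 = 43;  b_10 = 10;  b_11 = 66;  b_12 = 21;  b_13 = 14;  b_14 = 52
  b_15 = 16;  b_16 = 42;  b_17 = 28;  b_18 = 81;  b_19 = 18;  b_20 = 35
  b_21 = 5;  b_22 = 53;  b_23 = 53;  b_24 = 60;  b_25 = 54;  b_26 = 59
  b_27 = 82;  b_28 = 64;  b_29 = 19;  b_30 = 63;  b_31 = 60;  b_32 = 91
  b_33 = 59;  b_34 = 47;  b_35 = 26;  b_36 = 96;  b_37 = 14;  b_38 = 92
  b_39 = 57;  b_40 = 20;  b_41 = 24;  b_42 = 77;  b_43 = 58;  b_44 = 41
  b_45 = 23;  b_46 = 9;  b_47 = 27;  b_48 = 73;  b_49 = 92;  b_50 = 90
  b_51 = 70;  b_52 = 41;  b_53 = 10;  b_54 = 66;  b_55 = 39;  b_56 = 84
  b_57 = 6;  b_58 = 77;  b_59 = 5;  b_60 = 40;  b_61 = 34;  b_62 = 89
  b_63 = 76;  b_64 = 28;  b_65 = 42;  b_66 = 13;  b_67 = 44;  b_68 = 89
  b_69 = 50;  b_70 = 74;  b_71 = 71;  b_72 = 4;  b_73 = 8;  b_74 = 95
  b_75 = 4;  b_76 = 34;  b_77 = 34;  b_78 = 46;  b_79 = 49;  b_80 = 3
  b_81 = 87;  b_82 = 85;  b_83 = 66;  b_84 = 81;  b_85 = 25;  b_86 = 22
  b_87 = 69;  b_88 = 40;  b_89 = 49;  b_90 = 24;  b_91 = 61;  b_92 = 15
  b_93 = 80;  b_94 = 43;  b_95 = 25;  b_96 = 84;  b_97 = 27;  b_98 = 26
  b_99 = 21;  b_100 = 64;  b_101 = 46;  b_102 = 38;  b_103 = 89;  b_104 = 89
  b_105 = 21;  b_106 = 52;  b_107 = 79;  b_108 = 30;  b_109 = 10;  b_110 = 19
  b_111 = 63;  b_112 = 61;  b_113 = 41;  b_114 = 78;  b_115 = 45;  b_116 = 94
  b_117 = 32;  b_118 = 6;  b_119 = 69;  b_120 = 0;  b_121 = 59;  b_122 = 18
  b_123 = 64;  b_124 = 14;  b_125 = 16;  b_126 = 71;  b_127 = 84;  b_128 = 22
  b_129 = 56;  b_130 = 62;  b_131 = 65;  b_132 = 49;  b_133 = 45;  b_134 = 47
  b_135 = 24;  b_136 = 31;  b_137 = 78;  b_138 = 65;  b_139 = 57;  b_140 = 83
  b_141 = 27;  b_142 = 85;  b_143 = 87;  b_144 = 56;  b_145 = 2;  b_146 = 55
b_147 = 47·55 + 41·2 + 88·56 = 29
b_148 = 47·29 + 41·55 + 88·2 = 11

11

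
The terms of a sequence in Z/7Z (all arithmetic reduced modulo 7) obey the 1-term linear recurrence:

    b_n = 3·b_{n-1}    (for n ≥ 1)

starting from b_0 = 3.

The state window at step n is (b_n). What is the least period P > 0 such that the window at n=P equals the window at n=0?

n=0: window = (3)
n=1: window = (2)
n=2: window = (6)
n=3: window = (4)
n=4: window = (5)
n=5: window = (1)
n=6: window = (3)
window at n=6 equals window at n=0 → period = 6

6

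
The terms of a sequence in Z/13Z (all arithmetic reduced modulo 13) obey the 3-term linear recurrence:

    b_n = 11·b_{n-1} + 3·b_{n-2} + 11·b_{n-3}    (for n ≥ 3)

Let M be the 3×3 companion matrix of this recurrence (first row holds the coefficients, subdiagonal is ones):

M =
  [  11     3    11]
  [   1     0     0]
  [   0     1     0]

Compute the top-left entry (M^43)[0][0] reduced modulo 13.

(M^43)[0][0] is the top entry after applying M 43 times to the unit state (1, 0, 0). Equivalently it is h_{45} for the auxiliary sequence (h_n) obeying the same recurrence with h_2 = 1 and h_i = 0 for 0 ≤ i < 2:
h_3 = 11·1 + 3·0 + 11·0 = 11
h_4 = 11·11 + 3·1 + 11·0 = 7
h_5 = 11·7 + 3·11 + 11·1 = 4
h_6 = 11·4 + 3·7 + 11·11 = 4
h_7 = 11·4 + 3·4 + 11·7 = 3
h_8 = 11·3 + 3·4 + 11·4 = 11
h_9 = 11·11 + 3·3 + 11·4 = 5
h_10 = 11·5 + 3·11 + 11·3 = 4
h_11 = 11·4 + 3·5 + 11·11 = 11
h_12 = 11·11 + 3·4 + 11·5 = 6
h_13 = 11·6 + 3·11 + 11·4 = 0
h_14 = 11·0 + 3·6 + 11·11 = 9
h_15 = 11·9 + 3·0 + 11·6 = 9
h_16 = 11·9 + 3·9 + 11·0 = 9
h_17 = 11·9 + 3·9 + 11·9 = 4
h_18 = 11·4 + 3·9 + 11·9 = 1
h_19 = 11·1 + 3·4 + 11·9 = 5
h_20 = 11·5 + 3·1 + 11·4 = 11
h_21 = 11·11 + 3·5 + 11·1 = 4
h_22 = 11·4 + 3·11 + 11·5 = 2
h_23 = 11·2 + 3·4 + 11·11 = 12
h_24 = 11·12 + 3·2 + 11·4 = 0
h_25 = 11·0 + 3·12 + 11·2 = 6
h_26 = 11·6 + 3·0 + 11·12 = 3
h_27 = 11·3 + 3·6 + 11·0 = 12
h_28 = 11·12 + 3·3 + 11·6 = 12
h_29 = 11·12 + 3·12 + 11·3 = 6
h_30 = 11·6 + 3·12 + 11·12 = 0
h_31 = 11·0 + 3·6 + 11·12 = 7
h_32 = 11·7 + 3·0 + 11·6 = 0
h_33 = 11·0 + 3·7 + 11·0 = 8
h_34 = 11·8 + 3·0 + 11·7 = 9
h_35 = 11·9 + 3·8 + 11·0 = 6
h_36 = 11·6 + 3·9 + 11·8 = 12
h_37 = 11·12 + 3·6 + 11·9 = 2
h_38 = 11·2 + 3·12 + 11·6 = 7
h_39 = 11·7 + 3·2 + 11·12 = 7
h_40 = 11·7 + 3·7 + 11·2 = 3
h_41 = 11·3 + 3·7 + 11·7 = 1
h_42 = 11·1 + 3·3 + 11·7 = 6
h_43 = 11·6 + 3·1 + 11·3 = 11
h_44 = 11·11 + 3·6 + 11·1 = 7
h_45 = 11·7 + 3·11 + 11·6 = 7

7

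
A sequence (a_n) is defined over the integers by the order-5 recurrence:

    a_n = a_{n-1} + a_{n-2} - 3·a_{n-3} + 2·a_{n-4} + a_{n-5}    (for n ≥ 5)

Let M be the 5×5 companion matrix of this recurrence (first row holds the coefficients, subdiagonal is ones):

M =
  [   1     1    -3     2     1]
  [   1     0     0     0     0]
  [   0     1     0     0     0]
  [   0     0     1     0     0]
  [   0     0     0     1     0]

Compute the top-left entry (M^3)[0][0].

(M^3)[0][0] is the top entry after applying M 3 times to the unit state (1, 0, 0, 0, 0). Equivalently it is h_{7} for the auxiliary sequence (h_n) obeying the same recurrence with h_4 = 1 and h_i = 0 for 0 ≤ i < 4:
h_5 = 1·1 + 1·0 + -3·0 + 2·0 + 1·0 = 1
h_6 = 1·1 + 1·1 + -3·0 + 2·0 + 1·0 = 2
h_7 = 1·2 + 1·1 + -3·1 + 2·0 + 1·0 = 0

0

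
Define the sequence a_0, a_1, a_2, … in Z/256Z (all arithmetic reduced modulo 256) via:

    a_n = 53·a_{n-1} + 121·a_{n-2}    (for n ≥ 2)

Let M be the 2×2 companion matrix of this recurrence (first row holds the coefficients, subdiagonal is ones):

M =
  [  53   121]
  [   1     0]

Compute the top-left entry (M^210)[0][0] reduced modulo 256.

237

(M^210)[0][0] is the top entry after applying M 210 times to the unit state (1, 0). Equivalently it is h_{211} for the auxiliary sequence (h_n) obeying the same recurrence with h_1 = 1 and h_i = 0 for 0 ≤ i < 1:
h_2 = 53·1 + 121·0 = 53
h_3 = 53·53 + 121·1 = 114
h_4 = 53·114 + 121·53 = 167
h_5 = 53·167 + 121·114 = 117
h_6 = 53·117 + 121·167 = 40
h_7 = 53·40 + 121·117 = 149
Continuing the recurrence:
  h_8 = 193;  h_9 = 98;  h_10 = 131;  h_11 = 113;  h_12 = 80;  h_13 = 249
  h_14 = 93;  h_15 = 242;  h_16 = 15;  h_17 = 125;  h_18 = 248;  h_19 = 109
  h_20 = 201;  h_21 = 34;  h_22 = 11;  h_23 = 89;  h_24 = 160;  h_25 = 49
  h_26 = 197;  h_27 = 242;  h_28 = 55;  h_29 = 197;  h_30 = 200;  h_31 = 133
  h_32 = 17;  h_33 = 98;  h_34 = 83;  h_35 = 129;  h_36 = 240;  h_37 = 169
  h_38 = 109;  h_39 = 114;  h_40 = 31;  h_41 = 77;  h_42 = 152;  h_43 = 221
  h_44 = 153;  h_45 = 34;  h_46 = 91;  h_47 = 233;  h_48 = 64;  h_49 = 97
  h_50 = 85;  h_51 = 114;  h_52 = 199;  h_53 = 21;  h_54 = 104;  h_55 = 117
  h_56 = 97;  h_57 = 98;  h_58 = 35;  h_59 = 145;  h_60 = 144;  h_61 = 89
  h_62 = 125;  h_63 = 242;  h_64 = 47;  h_65 = 29;  h_66 = 56;  h_67 = 77
  h_68 = 105;  h_69 = 34;  h_70 = 171;  h_71 = 121;  h_72 = 224;  h_73 = 145
  h_74 = 229;  h_75 = 242;  h_76 = 87;  h_77 = 101;  h_78 = 8;  h_79 = 101
  h_80 = 177;  h_81 = 98;  h_82 = 243;  h_83 = 161;  h_84 = 48;  h_85 = 9
  h_86 = 141;  h_87 = 114;  h_88 = 63;  h_89 = 237;  h_90 = 216;  h_91 = 189
  h_92 = 57;  h_93 = 34;  h_94 = 251;  h_95 = 9;  h_96 = 128;  h_97 = 193
  h_98 = 117;  h_99 = 114;  h_100 = 231;  h_101 = 181;  h_102 = 168;  h_103 = 85
  h_104 = 1;  h_105 = 98;  h_106 = 195;  h_107 = 177;  h_108 = 208;  h_109 = 185
  h_110 = 157;  h_111 = 242;  h_112 = 79;  h_113 = 189;  h_114 = 120;  h_115 = 45
  h_116 = 9;  h_117 = 34;  h_118 = 75;  h_119 = 153;  h_120 = 32;  h_121 = 241
  h_122 = 5;  h_123 = 242;  h_124 = 119;  h_125 = 5;  h_126 = 72;  h_127 = 69
  h_128 = 81;  h_129 = 98;  h_130 = 147;  h_131 = 193;  h_132 = 112;  h_133 = 105
  h_134 = 173;  h_135 = 114;  h_136 = 95;  h_137 = 141;  h_138 = 24;  h_139 = 157
  h_140 = 217;  h_141 = 34;  h_142 = 155;  h_143 = 41;  h_144 = 192;  h_145 = 33
  h_146 = 149;  h_147 = 114;  h_148 = 7;  h_149 = 85;  h_150 = 232;  h_151 = 53
  h_152 = 161;  h_153 = 98;  h_154 = 99;  h_155 = 209;  h_156 = 16;  h_157 = 25
  h_158 = 189;  h_159 = 242;  h_160 = 111;  h_161 = 93;  h_162 = 184;  h_163 = 13
  h_164 = 169;  h_165 = 34;  h_166 = 235;  h_167 = 185;  h_168 = 96;  h_169 = 81
  h_170 = 37;  h_171 = 242;  h_172 = 151;  h_173 = 165;  h_174 = 136;  h_175 = 37
  h_176 = 241;  h_177 = 98;  h_178 = 51;  h_179 = 225;  h_180 = 176;  h_181 = 201
  h_182 = 205;  h_183 = 114;  h_184 = 127;  h_185 = 45;  h_186 = 88;  h_187 = 125
  h_188 = 121;  h_189 = 34;  h_190 = 59;  h_191 = 73;  h_192 = 0;  h_193 = 129
  h_194 = 181;  h_195 = 114;  h_196 = 39;  h_197 = 245;  h_198 = 40;  h_199 = 21
  h_200 = 65;  h_201 = 98;  h_202 = 3;  h_203 = 241;  h_204 = 80;  h_205 = 121
  h_206 = 221;  h_207 = 242;  h_208 = 143;  h_209 = 253
h_210 = 53·253 + 121·143 = 248
h_211 = 53·248 + 121·253 = 237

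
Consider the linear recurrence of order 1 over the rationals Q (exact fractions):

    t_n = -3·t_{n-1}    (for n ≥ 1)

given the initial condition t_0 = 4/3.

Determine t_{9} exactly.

t_1 = -3·4/3 = -4
t_2 = -3·-4 = 12
t_3 = -3·12 = -36
t_4 = -3·-36 = 108
t_5 = -3·108 = -324
t_6 = -3·-324 = 972
t_7 = -3·972 = -2916
t_8 = -3·-2916 = 8748
t_9 = -3·8748 = -26244

-26244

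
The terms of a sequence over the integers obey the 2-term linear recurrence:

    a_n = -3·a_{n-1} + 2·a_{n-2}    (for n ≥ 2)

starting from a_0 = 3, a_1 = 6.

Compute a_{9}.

a_2 = -3·6 + 2·3 = -12
a_3 = -3·-12 + 2·6 = 48
a_4 = -3·48 + 2·-12 = -168
a_5 = -3·-168 + 2·48 = 600
a_6 = -3·600 + 2·-168 = -2136
a_7 = -3·-2136 + 2·600 = 7608
a_8 = -3·7608 + 2·-2136 = -27096
a_9 = -3·-27096 + 2·7608 = 96504

96504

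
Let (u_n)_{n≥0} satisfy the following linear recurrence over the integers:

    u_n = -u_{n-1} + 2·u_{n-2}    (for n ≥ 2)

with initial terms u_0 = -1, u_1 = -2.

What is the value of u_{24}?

5592404

u_2 = -1·-2 + 2·-1 = 0
u_3 = -1·0 + 2·-2 = -4
u_4 = -1·-4 + 2·0 = 4
u_5 = -1·4 + 2·-4 = -12
u_6 = -1·-12 + 2·4 = 20
u_7 = -1·20 + 2·-12 = -44
u_8 = -1·-44 + 2·20 = 84
u_9 = -1·84 + 2·-44 = -172
u_10 = -1·-172 + 2·84 = 340
u_11 = -1·340 + 2·-172 = -684
u_12 = -1·-684 + 2·340 = 1364
u_13 = -1·1364 + 2·-684 = -2732
u_14 = -1·-2732 + 2·1364 = 5460
u_15 = -1·5460 + 2·-2732 = -10924
u_16 = -1·-10924 + 2·5460 = 21844
u_17 = -1·21844 + 2·-10924 = -43692
u_18 = -1·-43692 + 2·21844 = 87380
u_19 = -1·87380 + 2·-43692 = -174764
u_20 = -1·-174764 + 2·87380 = 349524
u_21 = -1·349524 + 2·-174764 = -699052
u_22 = -1·-699052 + 2·349524 = 1398100
u_23 = -1·1398100 + 2·-699052 = -2796204
u_24 = -1·-2796204 + 2·1398100 = 5592404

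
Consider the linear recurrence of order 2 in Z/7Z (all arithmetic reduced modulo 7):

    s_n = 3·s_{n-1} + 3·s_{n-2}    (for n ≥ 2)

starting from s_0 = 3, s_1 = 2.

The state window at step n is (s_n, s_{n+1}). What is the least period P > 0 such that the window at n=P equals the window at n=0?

n=0: window = (3, 2)
n=1: window = (2, 1)
n=2: window = (1, 2)
n=3: window = (2, 2)
n=4: window = (2, 5)
n=5: window = (5, 0)
n=6: window = (0, 1)
n=7: window = (1, 3)
n=8: window = (3, 5)
n=9: window = (5, 3)
n=10: window = (3, 3)
n=11: window = (3, 4)
n=12: window = (4, 0)
n=13: window = (0, 5)
n=14: window = (5, 1)
n=15: window = (1, 4)
n=16: window = (4, 1)
n=17: window = (1, 1)
n=18: window = (1, 6)
n=19: window = (6, 0)
n=20: window = (0, 4)
n=21: window = (4, 5)
n=22: window = (5, 6)
n=23: window = (6, 5)
n=24: window = (5, 5)
n=25: window = (5, 2)
n=26: window = (2, 0)
n=27: window = (0, 6)
n=28: window = (6, 4)
n=29: window = (4, 2)
n=30: window = (2, 4)
n=31: window = (4, 4)
n=32: window = (4, 3)
n=33: window = (3, 0)
n=34: window = (0, 2)
n=35: window = (2, 6)
n=36: window = (6, 3)
n=37: window = (3, 6)
n=38: window = (6, 6)
n=39: window = (6, 1)
n=40: window = (1, 0)
n=41: window = (0, 3)
n=42: window = (3, 2)
window at n=42 equals window at n=0 → period = 42

42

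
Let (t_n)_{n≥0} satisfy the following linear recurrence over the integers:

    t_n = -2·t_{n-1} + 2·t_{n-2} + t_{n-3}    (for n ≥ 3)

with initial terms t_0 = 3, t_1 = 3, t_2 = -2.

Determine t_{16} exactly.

t_3 = -2·-2 + 2·3 + 1·3 = 13
t_4 = -2·13 + 2·-2 + 1·3 = -27
t_5 = -2·-27 + 2·13 + 1·-2 = 78
t_6 = -2·78 + 2·-27 + 1·13 = -197
t_7 = -2·-197 + 2·78 + 1·-27 = 523
t_8 = -2·523 + 2·-197 + 1·78 = -1362
t_9 = -2·-1362 + 2·523 + 1·-197 = 3573
t_10 = -2·3573 + 2·-1362 + 1·523 = -9347
t_11 = -2·-9347 + 2·3573 + 1·-1362 = 24478
t_12 = -2·24478 + 2·-9347 + 1·3573 = -64077
t_13 = -2·-64077 + 2·24478 + 1·-9347 = 167763
t_14 = -2·167763 + 2·-64077 + 1·24478 = -439202
t_15 = -2·-439202 + 2·167763 + 1·-64077 = 1149853
t_16 = -2·1149853 + 2·-439202 + 1·167763 = -3010347

-3010347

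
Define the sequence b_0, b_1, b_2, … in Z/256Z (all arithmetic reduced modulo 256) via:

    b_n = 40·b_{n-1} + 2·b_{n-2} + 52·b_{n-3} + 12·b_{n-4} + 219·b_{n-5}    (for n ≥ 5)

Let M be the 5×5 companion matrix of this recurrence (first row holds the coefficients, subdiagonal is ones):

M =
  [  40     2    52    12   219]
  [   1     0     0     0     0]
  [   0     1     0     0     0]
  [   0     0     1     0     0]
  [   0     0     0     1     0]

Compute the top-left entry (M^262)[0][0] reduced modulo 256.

(M^262)[0][0] is the top entry after applying M 262 times to the unit state (1, 0, 0, 0, 0). Equivalently it is h_{266} for the auxiliary sequence (h_n) obeying the same recurrence with h_4 = 1 and h_i = 0 for 0 ≤ i < 4:
h_5 = 40·1 + 2·0 + 52·0 + 12·0 + 219·0 = 40
h_6 = 40·40 + 2·1 + 52·0 + 12·0 + 219·0 = 66
h_7 = 40·66 + 2·40 + 52·1 + 12·0 + 219·0 = 212
h_8 = 40·212 + 2·66 + 52·40 + 12·1 + 219·0 = 208
h_9 = 40·208 + 2·212 + 52·66 + 12·40 + 219·1 = 75
h_10 = 40·75 + 2·208 + 52·212 + 12·66 + 219·40 = 184
Continuing the recurrence:
  h_11 = 252;  h_12 = 40;  h_13 = 12;  h_14 = 41;  h_15 = 216;  h_16 = 246
  h_17 = 60;  h_18 = 92;  h_19 = 3;  h_20 = 176;  h_21 = 120;  h_22 = 96
  h_23 = 136;  h_24 = 49;  h_25 = 104;  h_26 = 106;  h_27 = 212;  h_28 = 184
  h_29 = 187;  h_30 = 168;  h_31 = 180;  h_32 = 104;  h_33 = 244;  h_34 = 89
  h_35 = 24;  h_36 = 222;  h_37 = 92;  h_38 = 228;  h_39 = 179;  h_40 = 96
  h_41 = 240;  h_42 = 0;  h_43 = 208;  h_44 = 225;  h_45 = 40;  h_46 = 146
  h_47 = 148;  h_48 = 224;  h_49 = 43;  h_50 = 152;  h_51 = 108;  h_52 = 232
  h_53 = 156;  h_54 = 9;  h_55 = 216;  h_56 = 198;  h_57 = 60;  h_58 = 172
  h_59 = 99;  h_60 = 16;  h_61 = 104;  h_62 = 224;  h_63 = 216;  h_64 = 17
  h_65 = 104;  h_66 = 186;  h_67 = 20;  h_68 = 72;  h_69 = 155;  h_70 = 136
  h_71 = 36;  h_72 = 168;  h_73 = 4;  h_74 = 57;  h_75 = 24;  h_76 = 174
  h_77 = 220;  h_78 = 180;  h_79 = 19;  h_80 = 192;  h_81 = 224;  h_82 = 0
  h_83 = 160;  h_84 = 193;  h_85 = 40;  h_86 = 226;  h_87 = 84;  h_88 = 240
  h_89 = 11;  h_90 = 120;  h_91 = 220;  h_92 = 168;  h_93 = 44;  h_94 = 233
  h_95 = 216;  h_96 = 150;  h_97 = 60;  h_98 = 252;  h_99 = 195;  h_100 = 112
  h_101 = 88;  h_102 = 96;  h_103 = 40;  h_104 = 241;  h_105 = 104;  h_106 = 10
  h_107 = 84;  h_108 = 216;  h_109 = 123;  h_110 = 104;  h_111 = 148;  h_112 = 232
  h_113 = 20;  h_114 = 25;  h_115 = 24;  h_116 = 126;  h_117 = 92;  h_118 = 132
  h_119 = 115;  h_120 = 32;  h_121 = 208;  h_122 = 0;  h_123 = 112;  h_124 = 161
  h_125 = 40;  h_126 = 50;  h_127 = 20;  h_128 = 0;  h_129 = 235;  h_130 = 88
  h_131 = 76;  h_132 = 104;  h_133 = 188;  h_134 = 201;  h_135 = 216;  h_136 = 102
  h_137 = 60;  h_138 = 76;  h_139 = 35;  h_140 = 208;  h_141 = 72;  h_142 = 224
  h_143 = 120;  h_144 = 209;  h_145 = 104;  h_146 = 90;  h_147 = 148;  h_148 = 104
  h_149 = 91;  h_150 = 72;  h_151 = 4;  h_152 = 40;  h_153 = 36;  h_154 = 249
  h_155 = 24;  h_156 = 78;  h_157 = 220;  h_158 = 84;  h_159 = 211;  h_160 = 128
  h_161 = 192;  h_162 = 0;  h_163 = 64;  h_164 = 129;  h_165 = 40;  h_166 = 130
  h_167 = 212;  h_168 = 16;  h_169 = 203;  h_170 = 56;  h_171 = 188;  h_172 = 40
  h_173 = 76;  h_174 = 169;  h_175 = 216;  h_176 = 54;  h_177 = 60;  h_178 = 156
  h_179 = 131;  h_180 = 48;  h_181 = 56;  h_182 = 96;  h_183 = 200;  h_184 = 177
  h_185 = 104;  h_186 = 170;  h_187 = 212;  h_188 = 248;  h_189 = 59;  h_190 = 40
  h_191 = 116;  h_192 = 104;  h_193 = 52;  h_194 = 217;  h_195 = 24;  h_196 = 30
  h_197 = 92;  h_198 = 36;  h_199 = 51;  h_200 = 224;  h_201 = 176;  h_202 = 0
  h_203 = 16;  h_204 = 97;  h_205 = 40;  h_206 = 210;  h_207 = 148;  h_208 = 32
  h_209 = 171;  h_210 = 24;  h_211 = 44;  h_212 = 232;  h_213 = 220;  h_214 = 137
  h_215 = 216;  h_216 = 6;  h_217 = 60;  h_218 = 236;  h_219 = 227;  h_220 = 144
  h_221 = 40;  h_222 = 224;  h_223 = 24;  h_224 = 145;  h_225 = 104;  h_226 = 250
  h_227 = 20;  h_228 = 136;  h_229 = 27;  h_230 = 8;  h_231 = 228;  h_232 = 168
  h_233 = 68;  h_234 = 185;  h_235 = 24;  h_236 = 238;  h_237 = 220;  h_238 = 244
  h_239 = 147;  h_240 = 64;  h_241 = 160;  h_242 = 0;  h_243 = 224;  h_244 = 65
  h_245 = 40;  h_246 = 34;  h_247 = 84;  h_248 = 48;  h_249 = 139;  h_250 = 248
  h_251 = 156;  h_252 = 168;  h_253 = 108;  h_254 = 105;  h_255 = 216;  h_256 = 214
  h_257 = 60;  h_258 = 60;  h_259 = 67;  h_260 = 240;  h_261 = 24;  h_262 = 96
  h_263 = 104;  h_264 = 113
h_265 = 40·113 + 2·104 + 52·96 + 12·24 + 219·240 = 104
h_266 = 40·104 + 2·113 + 52·104 + 12·96 + 219·24 = 74

74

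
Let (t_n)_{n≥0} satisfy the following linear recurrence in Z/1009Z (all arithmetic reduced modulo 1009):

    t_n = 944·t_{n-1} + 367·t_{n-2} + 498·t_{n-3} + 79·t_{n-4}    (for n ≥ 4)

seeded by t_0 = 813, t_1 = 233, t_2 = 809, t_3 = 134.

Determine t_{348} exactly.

424

t_4 = 944·134 + 367·809 + 498·233 + 79·813 = 278
t_5 = 944·278 + 367·134 + 498·809 + 79·233 = 365
t_6 = 944·365 + 367·278 + 498·134 + 79·809 = 81
t_7 = 944·81 + 367·365 + 498·278 + 79·134 = 245
t_8 = 944·245 + 367·81 + 498·365 + 79·278 = 599
t_9 = 944·599 + 367·245 + 498·81 + 79·365 = 82
Continuing the recurrence:
  t_10 = 861;  t_11 = 185;  t_12 = 627;  t_13 = 274;  t_14 = 127;  t_15 = 429
  t_16 = 891;  t_17 = 782;  t_18 = 387;  t_19 = 860;  t_20 = 85;  t_21 = 568
  t_22 = 87;  t_23 = 281;  t_24 = 543;  t_25 = 644;  t_26 = 523;  t_27 = 556
  t_28 = 784;  t_29 = 282;  t_30 = 365;  t_31 = 544;  t_32 = 285;  t_33 = 742
  t_34 = 944;  t_35 = 332;  t_36 = 509;  t_37 = 990;  t_38 = 134;  t_39 = 678
  t_40 = 542;  t_41 = 343;  t_42 = 169;  t_43 = 468;  t_44 = 48;  t_45 = 402
  t_46 = 786;  t_47 = 925;  t_48 = 473;  t_49 = 391;  t_50 = 944;  t_51 = 283
  t_52 = 143;  t_53 = 257;  t_54 = 45;  t_55 = 318;  t_56 = 931;  t_57 = 22
  t_58 = 693;  t_59 = 766;  t_60 = 472;  t_61 = 975;  t_62 = 195;  t_63 = 5
  t_64 = 786;  t_65 = 773;  t_66 = 835;  t_67 = 704;  t_68 = 424;  t_69 = 396
  t_70 = 556;  t_71 = 612;  t_72 = 457;  t_73 = 589;  t_74 = 877;  t_75 = 213
  t_76 = 760;  t_77 = 485;  t_78 = 990;  t_79 = 416;  t_80 = 172;  t_81 = 833
  t_82 = 738;  t_83 = 913;  t_84 = 217;  t_85 = 574;  t_86 = 355;  t_87 = 500
  t_88 = 207;  t_89 = 689;  t_90 = 484;  t_91 = 749;  t_92 = 62;  t_93 = 267
  t_94 = 929;  t_95 = 517;  t_96 = 233;  t_97 = 461;  t_98 = 965;  t_99 = 999
  t_100 = 417;  t_101 = 885;  t_102 = 284;  t_103 = 639;  t_104 = 587;  t_105 = 69
  t_106 = 688;  t_107 = 530;  t_108 = 117;  t_109 = 210;  t_110 = 485;  t_111 = 385
  t_112 = 417;  t_113 = 998;  t_114 = 379;  t_115 = 546;  t_116 = 907;  t_117 = 366
  t_118 = 483;  t_119 = 419;  t_120 = 347;  t_121 = 93;  t_122 = 847;  t_123 = 336
  t_124 = 505;  t_125 = 5;  t_126 = 516;  t_127 = 133;  t_128 = 123;  t_129 = 524
  t_130 = 26;  t_131 = 39;  t_132 = 201;  t_133 = 97;  t_134 = 146;  t_135 = 136
  t_136 = 964;  t_137 = 20;  t_138 = 907;  t_139 = 286;  t_140 = 831;  t_141 = 722
  t_142 = 925;  t_143 = 566;  t_144 = 401;  t_145 = 108;  t_146 = 680;  t_147 = 715
  t_148 = 983;  t_149 = 822;  t_150 = 731;  t_151 = 41;  t_152 = 920;  t_153 = 803
  t_154 = 372;  t_155 = 395;  t_156 = 221;  t_157 = 918;  t_158 = 330;  t_159 = 651
  t_160 = 486;  t_161 = 229;  t_162 = 164;  t_163 = 573;  t_164 = 822;  t_165 = 338
  t_166 = 866;  t_167 = 726;  t_168 = 403;  t_169 = 998;  t_170 = 421;  t_171 = 630
  t_172 = 674;  t_173 = 661;  t_174 = 478;  t_175 = 620;  t_176 = 942;  t_177 = 505
  t_178 = 534;  t_179 = 763;  t_180 = 79;  t_181 = 538;  t_182 = 475;  t_183 = 823
  t_184 = 476;  t_185 = 248;  t_186 = 551;  t_187 = 80;  t_188 = 939;  t_189 = 984
  t_190 = 782;  t_191 = 247;  t_192 = 709;  t_193 = 173;  t_194 = 881;  t_195 = 446
  t_196 = 614;  t_197 = 38;  t_198 = 994;  t_199 = 759;  t_200 = 482;  t_201 = 595
  t_202 = 426;  t_203 = 298;  t_204 = 157;  t_205 = 119;  t_206 = 881;  t_207 = 353
  t_208 = 735;  t_209 = 190;  t_210 = 306;  t_211 = 806;  t_212 = 707;  t_213 = 528
  t_214 = 915;  t_215 = 156;  t_216 = 720;  t_217 = 307;  t_218 = 748;  t_219 = 54
  t_220 = 488;  t_221 = 426;  t_222 = 275;  t_223 = 319;  t_224 = 947;  t_225 = 106
  t_226 = 602;  t_227 = 151;  t_228 = 705;  t_229 = 936;  t_230 = 798;  t_231 = 829
  t_232 = 18;  t_233 = 518;  t_234 = 824;  t_235 = 120;  t_236 = 53;  t_237 = 486
  t_238 = 718;  t_239 = 72;  t_240 = 541;  t_241 = 770;  t_242 = 933;  t_243 = 623
  t_244 = 626;  t_245 = 52;  t_246 = 887;  t_247 = 523;  t_248 = 617;  t_249 = 342
  t_250 = 975;  t_251 = 59;  t_252 = 946;  t_253 = 519;  t_254 = 110;  t_255 = 215
  t_256 = 387;  t_257 = 199;  t_258 = 676;  t_259 = 680;  t_260 = 597;  t_261 = 102
  t_262 = 122;  t_263 = 137;  t_264 = 640;  t_265 = 809;  t_266 = 846;  t_267 = 362
  t_268 = 797;  t_269 = 219;  t_270 = 694;  t_271 = 663;  t_272 = 208;  t_273 = 431
  t_274 = 460;  t_275 = 709;  t_276 = 655;  t_277 = 473;  t_278 = 725;  t_279 = 131
  t_280 = 1008;  t_281 = 581;  t_282 = 634;  t_283 = 248;  t_284 = 308;  t_285 = 775
  t_286 = 145;  t_287 = 989;  t_288 = 657;  t_289 = 652;  t_290 = 452;  t_291 = 740
  t_292 = 982;  t_293 = 34;  t_294 = 617;  t_295 = 234;  t_296 = 12;  t_297 = 531
  t_298 = 967;  t_299 = 89;  t_300 = 9;  t_301 = 643;  t_302 = 494;  t_303 = 467
  t_304 = 665;  t_305 = 184;  t_306 = 196;  t_307 = 80;  t_308 = 18;  t_309 = 83
  t_310 = 31;  t_311 = 343;  t_312 = 559;  t_313 = 551;  t_314 = 550;  t_315 = 743
  t_316 = 911;  t_317 = 161;  t_318 = 766;  t_319 = 19;  t_320 = 182;  t_321 = 865
  t_322 = 834;  t_323 = 214;  t_324 = 746;  t_325 = 134;  t_326 = 633;  t_327 = 919
  t_328 = 587;  t_329 = 367;  t_330 = 6;  t_331 = 780;  t_332 = 30;  t_333 = 474
  t_334 = 829;  t_335 = 887;  t_336 = 690;  t_337 = 451;  t_338 = 616;  t_339 = 364
  t_340 = 227;  t_341 = 117;  t_342 = 922;  t_343 = 704;  t_344 = 528;  t_345 = 273
  t_346 = 115
t_347 = 944·115 + 367·273 + 498·528 + 79·704 = 613
t_348 = 944·613 + 367·115 + 498·273 + 79·528 = 424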